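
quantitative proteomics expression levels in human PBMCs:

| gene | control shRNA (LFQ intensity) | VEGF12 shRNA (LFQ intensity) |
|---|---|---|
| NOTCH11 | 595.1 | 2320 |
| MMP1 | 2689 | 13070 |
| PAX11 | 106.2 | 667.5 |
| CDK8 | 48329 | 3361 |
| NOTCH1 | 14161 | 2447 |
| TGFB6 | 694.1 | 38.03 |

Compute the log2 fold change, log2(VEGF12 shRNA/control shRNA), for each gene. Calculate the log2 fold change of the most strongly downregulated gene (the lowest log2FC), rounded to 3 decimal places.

-4.190

log2(2320/595.1) = 1.963  (NOTCH11)
log2(13070/2689) = 2.281  (MMP1)
log2(667.5/106.2) = 2.652  (PAX11)
log2(3361/48329) = -3.846  (CDK8)
log2(2447/14161) = -2.533  (NOTCH1)
log2(38.03/694.1) = -4.190  (TGFB6)
TGFB6 is most strongly downregulated.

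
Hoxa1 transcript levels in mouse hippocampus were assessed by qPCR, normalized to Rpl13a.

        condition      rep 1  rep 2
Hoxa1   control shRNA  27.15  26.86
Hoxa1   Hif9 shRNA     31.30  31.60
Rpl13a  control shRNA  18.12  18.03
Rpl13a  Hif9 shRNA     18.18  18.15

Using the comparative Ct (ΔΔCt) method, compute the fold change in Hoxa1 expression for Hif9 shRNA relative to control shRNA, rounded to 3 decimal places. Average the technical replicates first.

Mean Ct: Hoxa1 control shRNA 27.005; Hoxa1 Hif9 shRNA 31.450; Rpl13a control shRNA 18.075; Rpl13a Hif9 shRNA 18.165
ΔCt(control shRNA) = 27.005 − 18.075 = 8.930
ΔCt(Hif9 shRNA) = 31.450 − 18.165 = 13.285
ΔΔCt = 13.285 − 8.930 = 4.355
Fold change = 2^(−4.355) = 0.0489

0.049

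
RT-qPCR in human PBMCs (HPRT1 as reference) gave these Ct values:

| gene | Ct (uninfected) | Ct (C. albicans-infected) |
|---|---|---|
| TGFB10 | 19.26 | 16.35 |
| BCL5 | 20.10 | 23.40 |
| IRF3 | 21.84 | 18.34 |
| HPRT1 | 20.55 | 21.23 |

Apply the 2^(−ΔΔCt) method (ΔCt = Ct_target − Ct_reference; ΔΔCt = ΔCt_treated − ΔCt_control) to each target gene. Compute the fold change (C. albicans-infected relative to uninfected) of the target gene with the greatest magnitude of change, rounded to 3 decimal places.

TGFB10: ΔΔCt = (16.35−21.23) − (19.26−20.55) = -4.88 − (-1.29) = -3.59; fold change = 2^3.59 = 12.042
BCL5: ΔΔCt = (23.40−21.23) − (20.10−20.55) = 2.17 − (-0.45) = 2.62; fold change = 2^-2.62 = 0.163
IRF3: ΔΔCt = (18.34−21.23) − (21.84−20.55) = -2.89 − 1.29 = -4.18; fold change = 2^4.18 = 18.126
IRF3 has the largest |ΔΔCt| = 4.18.

18.126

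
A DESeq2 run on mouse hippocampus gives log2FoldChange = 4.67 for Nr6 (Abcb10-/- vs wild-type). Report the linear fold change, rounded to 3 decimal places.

Fold change = 2^(4.67) = 25.4572

25.457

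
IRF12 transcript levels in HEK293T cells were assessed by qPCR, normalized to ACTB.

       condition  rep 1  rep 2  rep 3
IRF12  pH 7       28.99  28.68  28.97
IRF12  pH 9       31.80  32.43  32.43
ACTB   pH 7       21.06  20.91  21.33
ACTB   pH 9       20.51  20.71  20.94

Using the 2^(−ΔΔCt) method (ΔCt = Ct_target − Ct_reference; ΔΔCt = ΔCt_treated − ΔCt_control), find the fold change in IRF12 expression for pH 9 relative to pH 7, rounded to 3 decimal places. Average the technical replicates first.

Mean Ct: IRF12 pH 7 28.880; IRF12 pH 9 32.220; ACTB pH 7 21.100; ACTB pH 9 20.720
ΔCt(pH 7) = 28.880 − 21.100 = 7.780
ΔCt(pH 9) = 32.220 − 20.720 = 11.500
ΔΔCt = 11.500 − 7.780 = 3.720
Fold change = 2^(−3.720) = 0.0759

0.076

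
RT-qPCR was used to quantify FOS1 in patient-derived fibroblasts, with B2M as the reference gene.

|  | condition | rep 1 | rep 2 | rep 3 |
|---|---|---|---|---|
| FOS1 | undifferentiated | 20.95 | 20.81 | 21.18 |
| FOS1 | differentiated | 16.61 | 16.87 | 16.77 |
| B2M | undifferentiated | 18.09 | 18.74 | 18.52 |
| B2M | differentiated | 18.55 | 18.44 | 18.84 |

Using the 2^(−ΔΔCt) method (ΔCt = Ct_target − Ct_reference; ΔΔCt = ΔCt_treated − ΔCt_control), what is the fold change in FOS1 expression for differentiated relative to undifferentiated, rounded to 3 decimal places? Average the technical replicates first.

Mean Ct: FOS1 undifferentiated 20.980; FOS1 differentiated 16.750; B2M undifferentiated 18.450; B2M differentiated 18.610
ΔCt(undifferentiated) = 20.980 − 18.450 = 2.530
ΔCt(differentiated) = 16.750 − 18.610 = -1.860
ΔΔCt = -1.860 − 2.530 = -4.390
Fold change = 2^(−(-4.390)) = 2^4.390 = 20.9663

20.966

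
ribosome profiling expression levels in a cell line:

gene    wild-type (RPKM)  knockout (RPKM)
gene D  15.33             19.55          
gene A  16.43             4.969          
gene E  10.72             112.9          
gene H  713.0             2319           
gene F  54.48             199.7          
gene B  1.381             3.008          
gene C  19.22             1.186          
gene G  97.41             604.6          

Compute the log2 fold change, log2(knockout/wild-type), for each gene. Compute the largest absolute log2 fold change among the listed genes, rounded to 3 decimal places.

log2(19.55/15.33) = 0.351  (gene D)
log2(4.969/16.43) = -1.725  (gene A)
log2(112.9/10.72) = 3.397  (gene E)
log2(2319/713.0) = 1.702  (gene H)
log2(199.7/54.48) = 1.874  (gene F)
log2(3.008/1.381) = 1.123  (gene B)
log2(1.186/19.22) = -4.018  (gene C)
log2(604.6/97.41) = 2.634  (gene G)
The largest magnitude belongs to gene C.

4.018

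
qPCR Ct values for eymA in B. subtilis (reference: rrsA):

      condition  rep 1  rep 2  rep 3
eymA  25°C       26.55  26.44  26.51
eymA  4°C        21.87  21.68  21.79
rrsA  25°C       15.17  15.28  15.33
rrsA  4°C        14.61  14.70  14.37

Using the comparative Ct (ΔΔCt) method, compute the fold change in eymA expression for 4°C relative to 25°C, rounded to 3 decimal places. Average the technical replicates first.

Mean Ct: eymA 25°C 26.500; eymA 4°C 21.780; rrsA 25°C 15.260; rrsA 4°C 14.560
ΔCt(25°C) = 26.500 − 15.260 = 11.240
ΔCt(4°C) = 21.780 − 14.560 = 7.220
ΔΔCt = 7.220 − 11.240 = -4.020
Fold change = 2^(−(-4.020)) = 2^4.020 = 16.2234

16.223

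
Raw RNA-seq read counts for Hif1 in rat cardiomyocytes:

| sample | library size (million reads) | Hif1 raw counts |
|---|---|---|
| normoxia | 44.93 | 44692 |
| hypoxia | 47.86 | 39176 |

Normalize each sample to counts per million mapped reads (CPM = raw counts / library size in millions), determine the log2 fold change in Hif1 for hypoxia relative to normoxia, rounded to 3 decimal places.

CPM(normoxia) = 44692 / 44.93 = 994.7029
CPM(hypoxia) = 39176 / 47.86 = 818.5541
Fold change = 818.5541 / 994.7029 = 0.82291
log2(0.82291) = -0.2812

-0.281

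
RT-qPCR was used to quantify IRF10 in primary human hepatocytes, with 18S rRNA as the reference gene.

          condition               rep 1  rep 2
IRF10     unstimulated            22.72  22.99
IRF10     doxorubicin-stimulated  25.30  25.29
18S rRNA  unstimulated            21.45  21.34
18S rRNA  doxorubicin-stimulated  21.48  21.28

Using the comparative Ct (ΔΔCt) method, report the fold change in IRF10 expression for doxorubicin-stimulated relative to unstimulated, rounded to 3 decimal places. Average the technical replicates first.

0.182

Mean Ct: IRF10 unstimulated 22.855; IRF10 doxorubicin-stimulated 25.295; 18S rRNA unstimulated 21.395; 18S rRNA doxorubicin-stimulated 21.380
ΔCt(unstimulated) = 22.855 − 21.395 = 1.460
ΔCt(doxorubicin-stimulated) = 25.295 − 21.380 = 3.915
ΔΔCt = 3.915 − 1.460 = 2.455
Fold change = 2^(−2.455) = 0.1824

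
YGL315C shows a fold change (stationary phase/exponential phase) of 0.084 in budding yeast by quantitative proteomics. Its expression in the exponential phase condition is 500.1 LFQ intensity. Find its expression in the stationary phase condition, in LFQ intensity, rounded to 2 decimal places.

42.01

stationary phase expression = 500.1 × 0.084 = 42.01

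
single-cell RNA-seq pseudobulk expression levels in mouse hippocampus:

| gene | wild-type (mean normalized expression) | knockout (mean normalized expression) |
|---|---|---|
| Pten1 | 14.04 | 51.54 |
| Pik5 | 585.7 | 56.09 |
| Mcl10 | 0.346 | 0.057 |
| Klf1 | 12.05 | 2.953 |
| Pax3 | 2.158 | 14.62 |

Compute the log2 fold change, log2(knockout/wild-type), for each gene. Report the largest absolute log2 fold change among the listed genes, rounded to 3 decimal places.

3.384

log2(51.54/14.04) = 1.876  (Pten1)
log2(56.09/585.7) = -3.384  (Pik5)
log2(0.057/0.346) = -2.602  (Mcl10)
log2(2.953/12.05) = -2.029  (Klf1)
log2(14.62/2.158) = 2.760  (Pax3)
The largest magnitude belongs to Pik5.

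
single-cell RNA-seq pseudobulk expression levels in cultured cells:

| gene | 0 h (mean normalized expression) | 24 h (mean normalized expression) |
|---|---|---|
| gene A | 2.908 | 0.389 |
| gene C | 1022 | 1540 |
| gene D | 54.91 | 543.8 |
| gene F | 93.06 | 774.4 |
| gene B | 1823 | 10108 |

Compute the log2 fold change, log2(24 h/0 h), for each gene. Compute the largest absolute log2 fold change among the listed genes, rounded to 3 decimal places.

3.308

log2(0.389/2.908) = -2.902  (gene A)
log2(1540/1022) = 0.592  (gene C)
log2(543.8/54.91) = 3.308  (gene D)
log2(774.4/93.06) = 3.057  (gene F)
log2(10108/1823) = 2.471  (gene B)
The largest magnitude belongs to gene D.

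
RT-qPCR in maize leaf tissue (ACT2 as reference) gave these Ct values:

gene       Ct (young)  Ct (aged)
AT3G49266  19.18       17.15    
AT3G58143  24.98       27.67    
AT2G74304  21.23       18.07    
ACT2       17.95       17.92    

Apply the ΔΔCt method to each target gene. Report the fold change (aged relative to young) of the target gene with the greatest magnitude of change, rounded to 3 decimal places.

AT3G49266: ΔΔCt = (17.15−17.92) − (19.18−17.95) = -0.77 − 1.23 = -2.00; fold change = 2^2.00 = 4.000
AT3G58143: ΔΔCt = (27.67−17.92) − (24.98−17.95) = 9.75 − 7.03 = 2.72; fold change = 2^-2.72 = 0.152
AT2G74304: ΔΔCt = (18.07−17.92) − (21.23−17.95) = 0.15 − 3.28 = -3.13; fold change = 2^3.13 = 8.754
AT2G74304 has the largest |ΔΔCt| = 3.13.

8.754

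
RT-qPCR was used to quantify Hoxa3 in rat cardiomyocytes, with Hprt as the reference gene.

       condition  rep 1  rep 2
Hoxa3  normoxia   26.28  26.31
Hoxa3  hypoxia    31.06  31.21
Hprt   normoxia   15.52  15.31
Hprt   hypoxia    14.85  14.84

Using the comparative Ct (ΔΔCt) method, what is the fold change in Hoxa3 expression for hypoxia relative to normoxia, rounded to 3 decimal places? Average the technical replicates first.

0.024

Mean Ct: Hoxa3 normoxia 26.295; Hoxa3 hypoxia 31.135; Hprt normoxia 15.415; Hprt hypoxia 14.845
ΔCt(normoxia) = 26.295 − 15.415 = 10.880
ΔCt(hypoxia) = 31.135 − 14.845 = 16.290
ΔΔCt = 16.290 − 10.880 = 5.410
Fold change = 2^(−5.410) = 0.0235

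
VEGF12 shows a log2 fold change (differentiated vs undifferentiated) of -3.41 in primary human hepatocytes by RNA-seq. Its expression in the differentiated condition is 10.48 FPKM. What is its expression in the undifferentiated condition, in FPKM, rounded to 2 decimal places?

111.40

Fold change = 2^(-3.41) = 0.0941
undifferentiated expression = 10.48 / 0.0941 = 111.40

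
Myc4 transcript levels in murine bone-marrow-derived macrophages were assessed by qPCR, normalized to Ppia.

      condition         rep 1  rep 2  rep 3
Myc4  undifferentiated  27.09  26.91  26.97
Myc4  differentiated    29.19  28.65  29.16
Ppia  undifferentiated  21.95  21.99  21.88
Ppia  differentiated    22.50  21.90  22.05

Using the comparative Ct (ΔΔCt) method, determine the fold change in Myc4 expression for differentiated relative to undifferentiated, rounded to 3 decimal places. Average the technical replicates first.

Mean Ct: Myc4 undifferentiated 26.990; Myc4 differentiated 29.000; Ppia undifferentiated 21.940; Ppia differentiated 22.150
ΔCt(undifferentiated) = 26.990 − 21.940 = 5.050
ΔCt(differentiated) = 29.000 − 22.150 = 6.850
ΔΔCt = 6.850 − 5.050 = 1.800
Fold change = 2^(−1.800) = 0.2872

0.287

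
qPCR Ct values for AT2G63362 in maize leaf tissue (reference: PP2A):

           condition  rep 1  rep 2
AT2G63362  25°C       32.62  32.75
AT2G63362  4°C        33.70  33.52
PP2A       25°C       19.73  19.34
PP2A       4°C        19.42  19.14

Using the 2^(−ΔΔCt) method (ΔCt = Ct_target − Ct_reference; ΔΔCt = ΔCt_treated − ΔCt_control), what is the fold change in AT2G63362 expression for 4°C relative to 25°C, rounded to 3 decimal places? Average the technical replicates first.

Mean Ct: AT2G63362 25°C 32.685; AT2G63362 4°C 33.610; PP2A 25°C 19.535; PP2A 4°C 19.280
ΔCt(25°C) = 32.685 − 19.535 = 13.150
ΔCt(4°C) = 33.610 − 19.280 = 14.330
ΔΔCt = 14.330 − 13.150 = 1.180
Fold change = 2^(−1.180) = 0.4414

0.441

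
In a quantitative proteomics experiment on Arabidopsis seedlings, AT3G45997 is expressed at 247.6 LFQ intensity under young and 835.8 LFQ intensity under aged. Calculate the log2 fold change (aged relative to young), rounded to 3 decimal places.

1.755

Fold change = 835.8 / 247.6 = 3.3756
log2(3.3756) = 1.7551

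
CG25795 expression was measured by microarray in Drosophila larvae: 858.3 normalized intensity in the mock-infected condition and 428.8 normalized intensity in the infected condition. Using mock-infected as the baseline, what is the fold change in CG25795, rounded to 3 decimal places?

Fold change = 428.8 / 858.3 = 0.4996
CG25795 is downregulated.

0.500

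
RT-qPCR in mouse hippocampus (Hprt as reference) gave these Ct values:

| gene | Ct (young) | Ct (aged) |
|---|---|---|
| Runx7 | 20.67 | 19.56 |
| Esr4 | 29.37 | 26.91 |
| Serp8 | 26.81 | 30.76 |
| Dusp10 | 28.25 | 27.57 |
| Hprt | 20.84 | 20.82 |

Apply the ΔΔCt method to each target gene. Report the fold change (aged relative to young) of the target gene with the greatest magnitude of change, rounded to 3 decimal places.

Runx7: ΔΔCt = (19.56−20.82) − (20.67−20.84) = -1.26 − (-0.17) = -1.09; fold change = 2^1.09 = 2.129
Esr4: ΔΔCt = (26.91−20.82) − (29.37−20.84) = 6.09 − 8.53 = -2.44; fold change = 2^2.44 = 5.426
Serp8: ΔΔCt = (30.76−20.82) − (26.81−20.84) = 9.94 − 5.97 = 3.97; fold change = 2^-3.97 = 0.064
Dusp10: ΔΔCt = (27.57−20.82) − (28.25−20.84) = 6.75 − 7.41 = -0.66; fold change = 2^0.66 = 1.580
Serp8 has the largest |ΔΔCt| = 3.97.

0.064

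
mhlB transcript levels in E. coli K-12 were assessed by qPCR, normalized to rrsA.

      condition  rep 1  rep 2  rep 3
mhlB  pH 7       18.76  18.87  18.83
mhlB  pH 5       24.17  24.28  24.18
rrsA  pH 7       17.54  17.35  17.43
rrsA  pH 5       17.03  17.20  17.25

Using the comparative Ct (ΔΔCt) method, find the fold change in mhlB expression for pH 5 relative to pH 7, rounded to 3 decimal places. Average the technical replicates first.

0.020

Mean Ct: mhlB pH 7 18.820; mhlB pH 5 24.210; rrsA pH 7 17.440; rrsA pH 5 17.160
ΔCt(pH 7) = 18.820 − 17.440 = 1.380
ΔCt(pH 5) = 24.210 − 17.160 = 7.050
ΔΔCt = 7.050 − 1.380 = 5.670
Fold change = 2^(−5.670) = 0.0196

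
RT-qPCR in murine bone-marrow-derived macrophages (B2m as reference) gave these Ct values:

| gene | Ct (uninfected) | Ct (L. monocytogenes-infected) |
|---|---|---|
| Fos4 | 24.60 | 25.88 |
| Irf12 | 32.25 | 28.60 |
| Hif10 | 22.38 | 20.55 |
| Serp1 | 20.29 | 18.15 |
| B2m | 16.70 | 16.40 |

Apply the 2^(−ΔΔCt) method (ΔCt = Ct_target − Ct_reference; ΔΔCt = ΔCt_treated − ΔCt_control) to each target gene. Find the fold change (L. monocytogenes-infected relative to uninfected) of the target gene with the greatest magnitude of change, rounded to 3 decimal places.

Fos4: ΔΔCt = (25.88−16.40) − (24.60−16.70) = 9.48 − 7.90 = 1.58; fold change = 2^-1.58 = 0.334
Irf12: ΔΔCt = (28.60−16.40) − (32.25−16.70) = 12.20 − 15.55 = -3.35; fold change = 2^3.35 = 10.196
Hif10: ΔΔCt = (20.55−16.40) − (22.38−16.70) = 4.15 − 5.68 = -1.53; fold change = 2^1.53 = 2.888
Serp1: ΔΔCt = (18.15−16.40) − (20.29−16.70) = 1.75 − 3.59 = -1.84; fold change = 2^1.84 = 3.580
Irf12 has the largest |ΔΔCt| = 3.35.

10.196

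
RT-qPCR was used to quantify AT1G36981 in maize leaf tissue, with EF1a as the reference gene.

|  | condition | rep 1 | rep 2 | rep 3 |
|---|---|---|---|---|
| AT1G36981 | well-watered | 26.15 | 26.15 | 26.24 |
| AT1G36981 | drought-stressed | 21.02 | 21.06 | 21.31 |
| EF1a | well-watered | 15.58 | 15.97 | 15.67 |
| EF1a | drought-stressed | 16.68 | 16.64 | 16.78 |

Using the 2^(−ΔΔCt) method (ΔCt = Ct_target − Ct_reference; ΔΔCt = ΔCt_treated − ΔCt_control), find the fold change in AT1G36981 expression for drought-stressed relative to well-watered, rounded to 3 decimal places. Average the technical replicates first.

Mean Ct: AT1G36981 well-watered 26.180; AT1G36981 drought-stressed 21.130; EF1a well-watered 15.740; EF1a drought-stressed 16.700
ΔCt(well-watered) = 26.180 − 15.740 = 10.440
ΔCt(drought-stressed) = 21.130 − 16.700 = 4.430
ΔΔCt = 4.430 − 10.440 = -6.010
Fold change = 2^(−(-6.010)) = 2^6.010 = 64.4452

64.445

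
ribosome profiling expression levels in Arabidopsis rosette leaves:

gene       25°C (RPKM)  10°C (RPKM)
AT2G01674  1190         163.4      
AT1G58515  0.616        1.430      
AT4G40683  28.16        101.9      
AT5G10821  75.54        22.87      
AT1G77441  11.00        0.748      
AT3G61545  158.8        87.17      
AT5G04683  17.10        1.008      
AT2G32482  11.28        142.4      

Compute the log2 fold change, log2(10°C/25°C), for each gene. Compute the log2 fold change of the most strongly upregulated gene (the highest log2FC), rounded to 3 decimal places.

3.658

log2(163.4/1190) = -2.864  (AT2G01674)
log2(1.430/0.616) = 1.215  (AT1G58515)
log2(101.9/28.16) = 1.855  (AT4G40683)
log2(22.87/75.54) = -1.724  (AT5G10821)
log2(0.748/11.00) = -3.878  (AT1G77441)
log2(87.17/158.8) = -0.865  (AT3G61545)
log2(1.008/17.10) = -4.084  (AT5G04683)
log2(142.4/11.28) = 3.658  (AT2G32482)
AT2G32482 is most strongly upregulated.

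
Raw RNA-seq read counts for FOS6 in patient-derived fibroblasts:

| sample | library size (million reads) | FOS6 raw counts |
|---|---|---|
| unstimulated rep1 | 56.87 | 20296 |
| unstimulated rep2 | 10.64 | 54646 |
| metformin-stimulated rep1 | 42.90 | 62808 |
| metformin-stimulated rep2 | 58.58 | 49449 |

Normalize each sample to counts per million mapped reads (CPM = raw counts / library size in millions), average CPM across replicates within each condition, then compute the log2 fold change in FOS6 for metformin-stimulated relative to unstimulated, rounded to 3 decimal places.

CPM(unstimulated rep1) = 20296 / 56.87 = 356.8841
CPM(unstimulated rep2) = 54646 / 10.64 = 5135.9023
CPM(metformin-stimulated rep1) = 62808 / 42.90 = 1464.0559
CPM(metformin-stimulated rep2) = 49449 / 58.58 = 844.1277
mean CPM(unstimulated) = 2746.3932; mean CPM(metformin-stimulated) = 1154.0918
Fold change = 1154.0918 / 2746.3932 = 0.42022
log2(0.42022) = -1.2508

-1.251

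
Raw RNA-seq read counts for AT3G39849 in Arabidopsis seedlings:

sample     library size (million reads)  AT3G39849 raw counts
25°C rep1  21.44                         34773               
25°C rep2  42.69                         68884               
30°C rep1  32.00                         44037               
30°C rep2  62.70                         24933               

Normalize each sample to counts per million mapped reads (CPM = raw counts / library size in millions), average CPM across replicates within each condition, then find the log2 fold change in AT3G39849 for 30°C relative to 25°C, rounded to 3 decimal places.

-0.867

CPM(25°C rep1) = 34773 / 21.44 = 1621.8750
CPM(25°C rep2) = 68884 / 42.69 = 1613.5863
CPM(30°C rep1) = 44037 / 32.00 = 1376.1562
CPM(30°C rep2) = 24933 / 62.70 = 397.6555
mean CPM(25°C) = 1617.7307; mean CPM(30°C) = 886.9059
Fold change = 886.9059 / 1617.7307 = 0.54824
log2(0.54824) = -0.8671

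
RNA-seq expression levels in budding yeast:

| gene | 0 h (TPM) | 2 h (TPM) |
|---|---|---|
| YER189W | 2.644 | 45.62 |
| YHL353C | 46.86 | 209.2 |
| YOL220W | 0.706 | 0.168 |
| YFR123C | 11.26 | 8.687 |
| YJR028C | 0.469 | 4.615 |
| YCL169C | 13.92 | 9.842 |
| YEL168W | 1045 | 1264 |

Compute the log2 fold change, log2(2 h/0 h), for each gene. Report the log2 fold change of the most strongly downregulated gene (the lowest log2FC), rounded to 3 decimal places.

log2(45.62/2.644) = 4.109  (YER189W)
log2(209.2/46.86) = 2.158  (YHL353C)
log2(0.168/0.706) = -2.071  (YOL220W)
log2(8.687/11.26) = -0.374  (YFR123C)
log2(4.615/0.469) = 3.299  (YJR028C)
log2(9.842/13.92) = -0.500  (YCL169C)
log2(1264/1045) = 0.274  (YEL168W)
YOL220W is most strongly downregulated.

-2.071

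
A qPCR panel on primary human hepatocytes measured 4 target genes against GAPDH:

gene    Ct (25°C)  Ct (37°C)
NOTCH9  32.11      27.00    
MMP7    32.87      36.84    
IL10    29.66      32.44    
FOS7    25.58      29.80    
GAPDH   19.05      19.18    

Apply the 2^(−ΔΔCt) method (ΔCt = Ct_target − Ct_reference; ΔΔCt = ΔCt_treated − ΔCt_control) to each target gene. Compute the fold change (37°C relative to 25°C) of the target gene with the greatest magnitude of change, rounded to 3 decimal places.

NOTCH9: ΔΔCt = (27.00−19.18) − (32.11−19.05) = 7.82 − 13.06 = -5.24; fold change = 2^5.24 = 37.792
MMP7: ΔΔCt = (36.84−19.18) − (32.87−19.05) = 17.66 − 13.82 = 3.84; fold change = 2^-3.84 = 0.070
IL10: ΔΔCt = (32.44−19.18) − (29.66−19.05) = 13.26 − 10.61 = 2.65; fold change = 2^-2.65 = 0.159
FOS7: ΔΔCt = (29.80−19.18) − (25.58−19.05) = 10.62 − 6.53 = 4.09; fold change = 2^-4.09 = 0.059
NOTCH9 has the largest |ΔΔCt| = 5.24.

37.792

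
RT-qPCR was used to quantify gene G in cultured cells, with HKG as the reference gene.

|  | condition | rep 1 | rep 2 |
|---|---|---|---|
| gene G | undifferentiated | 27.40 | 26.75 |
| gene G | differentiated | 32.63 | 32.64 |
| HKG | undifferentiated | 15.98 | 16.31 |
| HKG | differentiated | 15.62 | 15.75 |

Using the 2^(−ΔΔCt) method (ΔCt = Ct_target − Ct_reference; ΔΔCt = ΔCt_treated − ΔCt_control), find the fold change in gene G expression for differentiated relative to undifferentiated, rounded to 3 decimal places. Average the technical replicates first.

0.015

Mean Ct: gene G undifferentiated 27.075; gene G differentiated 32.635; HKG undifferentiated 16.145; HKG differentiated 15.685
ΔCt(undifferentiated) = 27.075 − 16.145 = 10.930
ΔCt(differentiated) = 32.635 − 15.685 = 16.950
ΔΔCt = 16.950 − 10.930 = 6.020
Fold change = 2^(−6.020) = 0.0154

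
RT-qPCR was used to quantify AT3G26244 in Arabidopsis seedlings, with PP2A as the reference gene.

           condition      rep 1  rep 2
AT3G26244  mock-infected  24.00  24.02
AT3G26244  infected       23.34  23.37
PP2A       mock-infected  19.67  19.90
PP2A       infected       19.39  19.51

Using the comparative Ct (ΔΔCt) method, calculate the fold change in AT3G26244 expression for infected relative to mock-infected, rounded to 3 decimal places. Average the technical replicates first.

Mean Ct: AT3G26244 mock-infected 24.010; AT3G26244 infected 23.355; PP2A mock-infected 19.785; PP2A infected 19.450
ΔCt(mock-infected) = 24.010 − 19.785 = 4.225
ΔCt(infected) = 23.355 − 19.450 = 3.905
ΔΔCt = 3.905 − 4.225 = -0.320
Fold change = 2^(−(-0.320)) = 2^0.320 = 1.2483

1.248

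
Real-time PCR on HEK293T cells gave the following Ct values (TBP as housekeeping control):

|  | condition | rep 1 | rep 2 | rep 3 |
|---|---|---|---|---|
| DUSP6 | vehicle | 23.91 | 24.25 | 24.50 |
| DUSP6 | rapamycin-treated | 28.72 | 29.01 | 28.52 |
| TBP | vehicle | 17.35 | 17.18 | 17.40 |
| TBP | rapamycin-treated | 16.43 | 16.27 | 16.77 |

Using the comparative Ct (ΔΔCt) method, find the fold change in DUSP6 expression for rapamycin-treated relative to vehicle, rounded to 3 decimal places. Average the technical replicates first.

Mean Ct: DUSP6 vehicle 24.220; DUSP6 rapamycin-treated 28.750; TBP vehicle 17.310; TBP rapamycin-treated 16.490
ΔCt(vehicle) = 24.220 − 17.310 = 6.910
ΔCt(rapamycin-treated) = 28.750 − 16.490 = 12.260
ΔΔCt = 12.260 − 6.910 = 5.350
Fold change = 2^(−5.350) = 0.0245

0.025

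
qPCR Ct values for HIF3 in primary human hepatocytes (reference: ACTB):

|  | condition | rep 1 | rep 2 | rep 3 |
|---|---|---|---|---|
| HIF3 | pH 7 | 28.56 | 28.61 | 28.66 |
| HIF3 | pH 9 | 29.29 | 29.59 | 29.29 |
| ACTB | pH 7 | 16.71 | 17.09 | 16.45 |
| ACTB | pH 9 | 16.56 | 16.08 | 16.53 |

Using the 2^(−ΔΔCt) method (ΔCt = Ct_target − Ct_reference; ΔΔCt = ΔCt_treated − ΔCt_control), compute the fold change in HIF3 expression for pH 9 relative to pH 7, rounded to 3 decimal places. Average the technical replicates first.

0.454

Mean Ct: HIF3 pH 7 28.610; HIF3 pH 9 29.390; ACTB pH 7 16.750; ACTB pH 9 16.390
ΔCt(pH 7) = 28.610 − 16.750 = 11.860
ΔCt(pH 9) = 29.390 − 16.390 = 13.000
ΔΔCt = 13.000 − 11.860 = 1.140
Fold change = 2^(−1.140) = 0.4538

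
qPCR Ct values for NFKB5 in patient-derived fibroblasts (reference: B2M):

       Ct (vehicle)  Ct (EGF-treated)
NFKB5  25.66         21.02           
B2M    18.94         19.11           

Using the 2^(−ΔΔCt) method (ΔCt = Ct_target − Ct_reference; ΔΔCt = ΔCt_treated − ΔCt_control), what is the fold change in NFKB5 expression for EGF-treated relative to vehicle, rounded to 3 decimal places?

ΔCt(vehicle) = 25.660 − 18.940 = 6.720
ΔCt(EGF-treated) = 21.020 − 19.110 = 1.910
ΔΔCt = 1.910 − 6.720 = -4.810
Fold change = 2^(−(-4.810)) = 2^4.810 = 28.0514

28.051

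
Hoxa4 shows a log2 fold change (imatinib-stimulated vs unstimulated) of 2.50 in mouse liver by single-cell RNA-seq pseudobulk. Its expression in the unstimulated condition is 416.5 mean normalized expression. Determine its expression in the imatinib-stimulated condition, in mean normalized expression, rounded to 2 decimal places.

2356.08

Fold change = 2^(2.50) = 5.6569
imatinib-stimulated expression = 416.5 × 5.6569 = 2356.08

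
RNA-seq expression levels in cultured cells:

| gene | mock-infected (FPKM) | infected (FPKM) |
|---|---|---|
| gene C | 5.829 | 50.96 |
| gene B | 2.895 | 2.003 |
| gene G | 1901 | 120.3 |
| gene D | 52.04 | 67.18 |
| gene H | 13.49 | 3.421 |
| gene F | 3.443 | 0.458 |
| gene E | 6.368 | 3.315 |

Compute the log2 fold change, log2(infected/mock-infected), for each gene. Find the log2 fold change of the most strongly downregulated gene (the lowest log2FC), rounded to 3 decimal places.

-3.982

log2(50.96/5.829) = 3.128  (gene C)
log2(2.003/2.895) = -0.531  (gene B)
log2(120.3/1901) = -3.982  (gene G)
log2(67.18/52.04) = 0.368  (gene D)
log2(3.421/13.49) = -1.979  (gene H)
log2(0.458/3.443) = -2.910  (gene F)
log2(3.315/6.368) = -0.942  (gene E)
gene G is most strongly downregulated.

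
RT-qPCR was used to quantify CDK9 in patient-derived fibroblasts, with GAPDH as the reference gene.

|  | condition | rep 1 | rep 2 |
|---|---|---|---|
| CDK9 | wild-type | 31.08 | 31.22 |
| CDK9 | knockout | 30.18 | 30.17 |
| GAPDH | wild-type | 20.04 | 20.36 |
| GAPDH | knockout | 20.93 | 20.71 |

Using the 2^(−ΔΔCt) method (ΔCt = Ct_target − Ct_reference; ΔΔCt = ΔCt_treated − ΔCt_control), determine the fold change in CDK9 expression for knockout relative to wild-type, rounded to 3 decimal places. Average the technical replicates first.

3.021

Mean Ct: CDK9 wild-type 31.150; CDK9 knockout 30.175; GAPDH wild-type 20.200; GAPDH knockout 20.820
ΔCt(wild-type) = 31.150 − 20.200 = 10.950
ΔCt(knockout) = 30.175 − 20.820 = 9.355
ΔΔCt = 9.355 − 10.950 = -1.595
Fold change = 2^(−(-1.595)) = 2^1.595 = 3.0209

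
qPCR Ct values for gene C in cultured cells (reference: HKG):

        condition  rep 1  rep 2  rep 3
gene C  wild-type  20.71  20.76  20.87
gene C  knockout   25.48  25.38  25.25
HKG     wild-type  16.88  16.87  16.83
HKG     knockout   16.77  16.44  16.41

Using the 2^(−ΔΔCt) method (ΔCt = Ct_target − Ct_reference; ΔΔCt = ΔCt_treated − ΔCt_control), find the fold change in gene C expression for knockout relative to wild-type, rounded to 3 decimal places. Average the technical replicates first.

0.033

Mean Ct: gene C wild-type 20.780; gene C knockout 25.370; HKG wild-type 16.860; HKG knockout 16.540
ΔCt(wild-type) = 20.780 − 16.860 = 3.920
ΔCt(knockout) = 25.370 − 16.540 = 8.830
ΔΔCt = 8.830 − 3.920 = 4.910
Fold change = 2^(−4.910) = 0.0333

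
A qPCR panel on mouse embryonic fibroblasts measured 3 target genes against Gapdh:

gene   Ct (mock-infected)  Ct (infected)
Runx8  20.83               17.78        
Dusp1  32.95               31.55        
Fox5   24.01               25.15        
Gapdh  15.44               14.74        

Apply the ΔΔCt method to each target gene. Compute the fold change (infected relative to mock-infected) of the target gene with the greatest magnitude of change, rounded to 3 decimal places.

Runx8: ΔΔCt = (17.78−14.74) − (20.83−15.44) = 3.04 − 5.39 = -2.35; fold change = 2^2.35 = 5.098
Dusp1: ΔΔCt = (31.55−14.74) − (32.95−15.44) = 16.81 − 17.51 = -0.70; fold change = 2^0.70 = 1.625
Fox5: ΔΔCt = (25.15−14.74) − (24.01−15.44) = 10.41 − 8.57 = 1.84; fold change = 2^-1.84 = 0.279
Runx8 has the largest |ΔΔCt| = 2.35.

5.098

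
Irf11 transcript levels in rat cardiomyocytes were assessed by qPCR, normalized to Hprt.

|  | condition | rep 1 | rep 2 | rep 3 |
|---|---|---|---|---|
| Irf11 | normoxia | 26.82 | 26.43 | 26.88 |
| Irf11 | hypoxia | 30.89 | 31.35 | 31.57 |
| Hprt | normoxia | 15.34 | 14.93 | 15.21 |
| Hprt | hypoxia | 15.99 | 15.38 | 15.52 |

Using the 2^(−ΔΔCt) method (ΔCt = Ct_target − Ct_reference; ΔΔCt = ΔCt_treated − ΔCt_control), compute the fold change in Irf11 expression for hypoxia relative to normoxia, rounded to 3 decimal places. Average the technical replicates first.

0.059

Mean Ct: Irf11 normoxia 26.710; Irf11 hypoxia 31.270; Hprt normoxia 15.160; Hprt hypoxia 15.630
ΔCt(normoxia) = 26.710 − 15.160 = 11.550
ΔCt(hypoxia) = 31.270 − 15.630 = 15.640
ΔΔCt = 15.640 − 11.550 = 4.090
Fold change = 2^(−4.090) = 0.0587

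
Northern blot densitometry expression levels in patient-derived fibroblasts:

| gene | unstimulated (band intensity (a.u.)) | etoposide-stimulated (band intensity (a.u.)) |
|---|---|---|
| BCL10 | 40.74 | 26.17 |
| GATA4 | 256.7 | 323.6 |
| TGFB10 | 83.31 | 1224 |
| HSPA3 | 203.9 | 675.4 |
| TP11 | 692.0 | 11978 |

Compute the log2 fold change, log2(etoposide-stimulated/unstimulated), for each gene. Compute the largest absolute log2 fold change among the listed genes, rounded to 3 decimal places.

4.113

log2(26.17/40.74) = -0.639  (BCL10)
log2(323.6/256.7) = 0.334  (GATA4)
log2(1224/83.31) = 3.877  (TGFB10)
log2(675.4/203.9) = 1.728  (HSPA3)
log2(11978/692.0) = 4.113  (TP11)
The largest magnitude belongs to TP11.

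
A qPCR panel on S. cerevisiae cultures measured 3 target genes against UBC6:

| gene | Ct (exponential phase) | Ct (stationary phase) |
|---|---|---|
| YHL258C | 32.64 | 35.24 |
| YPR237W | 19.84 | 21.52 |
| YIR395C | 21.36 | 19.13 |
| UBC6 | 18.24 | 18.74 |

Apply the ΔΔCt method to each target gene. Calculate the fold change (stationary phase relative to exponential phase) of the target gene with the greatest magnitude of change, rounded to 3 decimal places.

YHL258C: ΔΔCt = (35.24−18.74) − (32.64−18.24) = 16.50 − 14.40 = 2.10; fold change = 2^-2.10 = 0.233
YPR237W: ΔΔCt = (21.52−18.74) − (19.84−18.24) = 2.78 − 1.60 = 1.18; fold change = 2^-1.18 = 0.441
YIR395C: ΔΔCt = (19.13−18.74) − (21.36−18.24) = 0.39 − 3.12 = -2.73; fold change = 2^2.73 = 6.635
YIR395C has the largest |ΔΔCt| = 2.73.

6.635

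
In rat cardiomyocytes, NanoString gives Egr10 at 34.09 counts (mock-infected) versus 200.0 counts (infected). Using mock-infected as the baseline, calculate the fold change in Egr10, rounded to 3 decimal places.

5.867

Fold change = 200.0 / 34.09 = 5.8668
Egr10 is upregulated.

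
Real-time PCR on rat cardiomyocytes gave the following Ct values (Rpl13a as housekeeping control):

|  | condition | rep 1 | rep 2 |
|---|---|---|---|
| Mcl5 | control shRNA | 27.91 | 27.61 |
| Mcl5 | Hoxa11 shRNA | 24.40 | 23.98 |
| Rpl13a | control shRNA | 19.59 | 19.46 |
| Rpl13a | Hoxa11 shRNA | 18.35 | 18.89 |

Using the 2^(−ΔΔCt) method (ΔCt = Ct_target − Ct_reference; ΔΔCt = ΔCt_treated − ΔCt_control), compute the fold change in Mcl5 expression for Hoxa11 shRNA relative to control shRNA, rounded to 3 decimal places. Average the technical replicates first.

6.342

Mean Ct: Mcl5 control shRNA 27.760; Mcl5 Hoxa11 shRNA 24.190; Rpl13a control shRNA 19.525; Rpl13a Hoxa11 shRNA 18.620
ΔCt(control shRNA) = 27.760 − 19.525 = 8.235
ΔCt(Hoxa11 shRNA) = 24.190 − 18.620 = 5.570
ΔΔCt = 5.570 − 8.235 = -2.665
Fold change = 2^(−(-2.665)) = 2^2.665 = 6.3423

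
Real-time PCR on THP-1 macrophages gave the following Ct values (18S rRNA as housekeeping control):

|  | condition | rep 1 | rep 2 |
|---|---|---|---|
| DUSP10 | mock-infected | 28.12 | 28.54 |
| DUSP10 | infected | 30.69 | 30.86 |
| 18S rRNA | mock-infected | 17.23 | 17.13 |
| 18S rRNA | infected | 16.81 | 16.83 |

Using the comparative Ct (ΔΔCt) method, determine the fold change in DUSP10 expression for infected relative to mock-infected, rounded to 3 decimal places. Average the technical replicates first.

Mean Ct: DUSP10 mock-infected 28.330; DUSP10 infected 30.775; 18S rRNA mock-infected 17.180; 18S rRNA infected 16.820
ΔCt(mock-infected) = 28.330 − 17.180 = 11.150
ΔCt(infected) = 30.775 − 16.820 = 13.955
ΔΔCt = 13.955 − 11.150 = 2.805
Fold change = 2^(−2.805) = 0.1431

0.143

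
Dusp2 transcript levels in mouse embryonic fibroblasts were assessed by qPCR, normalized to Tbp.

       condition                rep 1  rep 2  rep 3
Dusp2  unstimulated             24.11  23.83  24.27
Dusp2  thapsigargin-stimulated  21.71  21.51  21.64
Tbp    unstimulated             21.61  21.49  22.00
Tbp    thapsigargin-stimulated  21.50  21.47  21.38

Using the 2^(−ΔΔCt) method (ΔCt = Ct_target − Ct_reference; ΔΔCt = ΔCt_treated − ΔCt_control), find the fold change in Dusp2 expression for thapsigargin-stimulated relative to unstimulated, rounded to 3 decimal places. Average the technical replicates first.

Mean Ct: Dusp2 unstimulated 24.070; Dusp2 thapsigargin-stimulated 21.620; Tbp unstimulated 21.700; Tbp thapsigargin-stimulated 21.450
ΔCt(unstimulated) = 24.070 − 21.700 = 2.370
ΔCt(thapsigargin-stimulated) = 21.620 − 21.450 = 0.170
ΔΔCt = 0.170 − 2.370 = -2.200
Fold change = 2^(−(-2.200)) = 2^2.200 = 4.5948

4.595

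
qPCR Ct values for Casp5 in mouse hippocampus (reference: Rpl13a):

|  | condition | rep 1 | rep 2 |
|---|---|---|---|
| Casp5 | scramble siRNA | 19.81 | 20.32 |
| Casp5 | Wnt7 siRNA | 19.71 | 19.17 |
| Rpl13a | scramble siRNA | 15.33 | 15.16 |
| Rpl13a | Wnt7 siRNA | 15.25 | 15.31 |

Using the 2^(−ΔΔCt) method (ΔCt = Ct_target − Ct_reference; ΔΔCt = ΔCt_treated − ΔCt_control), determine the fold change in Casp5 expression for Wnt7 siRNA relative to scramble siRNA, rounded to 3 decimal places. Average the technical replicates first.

1.580

Mean Ct: Casp5 scramble siRNA 20.065; Casp5 Wnt7 siRNA 19.440; Rpl13a scramble siRNA 15.245; Rpl13a Wnt7 siRNA 15.280
ΔCt(scramble siRNA) = 20.065 − 15.245 = 4.820
ΔCt(Wnt7 siRNA) = 19.440 − 15.280 = 4.160
ΔΔCt = 4.160 − 4.820 = -0.660
Fold change = 2^(−(-0.660)) = 2^0.660 = 1.5801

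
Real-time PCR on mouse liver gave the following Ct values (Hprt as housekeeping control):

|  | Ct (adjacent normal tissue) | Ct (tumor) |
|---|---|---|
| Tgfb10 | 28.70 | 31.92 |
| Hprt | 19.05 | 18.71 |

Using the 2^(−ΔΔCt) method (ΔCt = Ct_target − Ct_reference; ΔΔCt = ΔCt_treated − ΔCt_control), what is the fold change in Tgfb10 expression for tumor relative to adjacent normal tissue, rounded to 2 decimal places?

ΔCt(adjacent normal tissue) = 28.700 − 19.050 = 9.650
ΔCt(tumor) = 31.920 − 18.710 = 13.210
ΔΔCt = 13.210 − 9.650 = 3.560
Fold change = 2^(−3.560) = 0.085

0.08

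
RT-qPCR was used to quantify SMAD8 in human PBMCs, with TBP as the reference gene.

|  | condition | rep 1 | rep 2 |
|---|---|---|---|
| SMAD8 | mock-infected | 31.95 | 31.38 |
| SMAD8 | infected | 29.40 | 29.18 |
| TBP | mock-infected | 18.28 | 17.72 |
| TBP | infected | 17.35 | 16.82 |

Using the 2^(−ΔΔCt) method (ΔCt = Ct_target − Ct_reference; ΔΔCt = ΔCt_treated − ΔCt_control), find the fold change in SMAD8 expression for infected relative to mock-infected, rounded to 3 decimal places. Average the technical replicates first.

2.751

Mean Ct: SMAD8 mock-infected 31.665; SMAD8 infected 29.290; TBP mock-infected 18.000; TBP infected 17.085
ΔCt(mock-infected) = 31.665 − 18.000 = 13.665
ΔCt(infected) = 29.290 − 17.085 = 12.205
ΔΔCt = 12.205 − 13.665 = -1.460
Fold change = 2^(−(-1.460)) = 2^1.460 = 2.7511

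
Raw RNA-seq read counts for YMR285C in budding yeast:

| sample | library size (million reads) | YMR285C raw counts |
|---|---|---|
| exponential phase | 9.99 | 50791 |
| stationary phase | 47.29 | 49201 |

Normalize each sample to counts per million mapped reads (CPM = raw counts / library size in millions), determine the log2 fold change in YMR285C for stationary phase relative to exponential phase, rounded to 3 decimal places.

-2.289

CPM(exponential phase) = 50791 / 9.99 = 5084.1842
CPM(stationary phase) = 49201 / 47.29 = 1040.4102
Fold change = 1040.4102 / 5084.1842 = 0.20464
log2(0.20464) = -2.2889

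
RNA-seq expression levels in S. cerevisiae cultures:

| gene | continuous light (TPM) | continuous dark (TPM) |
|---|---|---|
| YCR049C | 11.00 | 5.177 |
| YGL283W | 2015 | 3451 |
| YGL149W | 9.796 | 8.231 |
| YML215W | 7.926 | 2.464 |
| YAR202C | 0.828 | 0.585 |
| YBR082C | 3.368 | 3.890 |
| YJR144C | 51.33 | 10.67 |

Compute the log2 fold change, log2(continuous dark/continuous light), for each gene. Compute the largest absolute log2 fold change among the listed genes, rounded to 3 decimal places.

2.266

log2(5.177/11.00) = -1.087  (YCR049C)
log2(3451/2015) = 0.776  (YGL283W)
log2(8.231/9.796) = -0.251  (YGL149W)
log2(2.464/7.926) = -1.686  (YML215W)
log2(0.585/0.828) = -0.501  (YAR202C)
log2(3.890/3.368) = 0.208  (YBR082C)
log2(10.67/51.33) = -2.266  (YJR144C)
The largest magnitude belongs to YJR144C.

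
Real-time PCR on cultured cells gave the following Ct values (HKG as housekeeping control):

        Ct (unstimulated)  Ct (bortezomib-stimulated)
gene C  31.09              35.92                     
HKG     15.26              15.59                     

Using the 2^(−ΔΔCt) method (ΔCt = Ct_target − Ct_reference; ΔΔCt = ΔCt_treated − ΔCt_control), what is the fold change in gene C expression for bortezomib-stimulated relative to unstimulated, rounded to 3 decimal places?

ΔCt(unstimulated) = 31.090 − 15.260 = 15.830
ΔCt(bortezomib-stimulated) = 35.920 − 15.590 = 20.330
ΔΔCt = 20.330 − 15.830 = 4.500
Fold change = 2^(−4.500) = 0.0442

0.044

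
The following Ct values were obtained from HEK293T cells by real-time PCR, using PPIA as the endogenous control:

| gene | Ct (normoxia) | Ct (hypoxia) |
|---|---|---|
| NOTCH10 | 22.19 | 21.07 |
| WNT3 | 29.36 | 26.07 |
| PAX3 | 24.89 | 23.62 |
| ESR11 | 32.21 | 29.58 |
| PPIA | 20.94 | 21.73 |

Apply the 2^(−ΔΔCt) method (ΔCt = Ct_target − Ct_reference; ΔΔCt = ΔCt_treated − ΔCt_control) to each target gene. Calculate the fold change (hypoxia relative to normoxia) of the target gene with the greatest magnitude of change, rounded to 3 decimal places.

NOTCH10: ΔΔCt = (21.07−21.73) − (22.19−20.94) = -0.66 − 1.25 = -1.91; fold change = 2^1.91 = 3.758
WNT3: ΔΔCt = (26.07−21.73) − (29.36−20.94) = 4.34 − 8.42 = -4.08; fold change = 2^4.08 = 16.912
PAX3: ΔΔCt = (23.62−21.73) − (24.89−20.94) = 1.89 − 3.95 = -2.06; fold change = 2^2.06 = 4.170
ESR11: ΔΔCt = (29.58−21.73) − (32.21−20.94) = 7.85 − 11.27 = -3.42; fold change = 2^3.42 = 10.703
WNT3 has the largest |ΔΔCt| = 4.08.

16.912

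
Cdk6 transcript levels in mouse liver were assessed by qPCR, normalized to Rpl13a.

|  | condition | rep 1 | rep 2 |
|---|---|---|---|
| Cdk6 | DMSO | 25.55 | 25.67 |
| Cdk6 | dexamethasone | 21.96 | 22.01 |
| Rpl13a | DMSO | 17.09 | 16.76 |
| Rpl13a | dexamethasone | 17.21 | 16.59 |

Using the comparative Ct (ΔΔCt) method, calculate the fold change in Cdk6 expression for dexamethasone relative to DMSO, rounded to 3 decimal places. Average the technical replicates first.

12.126

Mean Ct: Cdk6 DMSO 25.610; Cdk6 dexamethasone 21.985; Rpl13a DMSO 16.925; Rpl13a dexamethasone 16.900
ΔCt(DMSO) = 25.610 − 16.925 = 8.685
ΔCt(dexamethasone) = 21.985 − 16.900 = 5.085
ΔΔCt = 5.085 − 8.685 = -3.600
Fold change = 2^(−(-3.600)) = 2^3.600 = 12.1257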